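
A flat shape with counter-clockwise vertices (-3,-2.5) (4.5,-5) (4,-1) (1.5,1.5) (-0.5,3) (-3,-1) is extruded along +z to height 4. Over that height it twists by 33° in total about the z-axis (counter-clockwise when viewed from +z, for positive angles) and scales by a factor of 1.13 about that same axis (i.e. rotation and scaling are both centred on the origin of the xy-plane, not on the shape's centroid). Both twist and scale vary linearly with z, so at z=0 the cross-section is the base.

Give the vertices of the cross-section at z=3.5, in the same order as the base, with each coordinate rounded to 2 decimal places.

Cross-section at z=3.5: (-1.58,-4.05) (7.08,-2.46) (4.44,1.18) (0.66,2.27) (-2.10,2.66) (-2.39,-2.59)

t = z/height = 3.5/4 = 0.875
s = 1 + (scale-1)·z/height = 1 + (1.13-1)·3.5/4 = 1.113750
θ = twist·z/height = 33°·3.5/4 = 28.8750° = 0.503964 rad
cos θ = 0.875675, sin θ = 0.482900 (intermediates below are computed at full precision and shown rounded to 5 d.p.)
v1: (-3,-2.5) → rotate → (-1.41978,-3.63789) → ×s → (-1.58127,-4.05170) → (-1.58,-4.05)
v2: (4.5,-5) → rotate → (6.35504,-2.20533) → ×s → (7.07793,-2.45618) → (7.08,-2.46)
v3: (4,-1) → rotate → (3.98560,1.05593) → ×s → (4.43896,1.17604) → (4.44,1.18)
v4: (1.5,1.5) → rotate → (0.58916,2.03786) → ×s → (0.65618,2.26967) → (0.66,2.27)
v5: (-0.5,3) → rotate → (-1.88654,2.38558) → ×s → (-2.10113,2.65694) → (-2.10,2.66)
v6: (-3,-1) → rotate → (-2.14413,-2.32438) → ×s → (-2.38802,-2.58877) → (-2.39,-2.59)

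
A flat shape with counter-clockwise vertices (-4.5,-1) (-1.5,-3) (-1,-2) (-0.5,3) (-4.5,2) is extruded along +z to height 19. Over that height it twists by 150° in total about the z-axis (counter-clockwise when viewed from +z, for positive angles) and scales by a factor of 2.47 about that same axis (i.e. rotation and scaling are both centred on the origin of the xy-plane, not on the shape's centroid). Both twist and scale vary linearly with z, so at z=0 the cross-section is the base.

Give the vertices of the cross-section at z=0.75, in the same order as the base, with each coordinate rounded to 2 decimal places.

Cross-section at z=0.75: (-4.63,-1.54) (-1.25,-3.32) (-0.83,-2.21) (-0.85,3.10) (-4.95,1.61)

t = z/height = 0.75/19 = 0.0394737
s = 1 + (scale-1)·z/height = 1 + (2.47-1)·0.75/19 = 1.058026
θ = twist·z/height = 150°·0.75/19 = 5.9211° = 0.103342 rad
cos θ = 0.994665, sin θ = 0.103158 (intermediates below are computed at full precision and shown rounded to 5 d.p.)
v1: (-4.5,-1) → rotate → (-4.37283,-1.45888) → ×s → (-4.62657,-1.54353) → (-4.63,-1.54)
v2: (-1.5,-3) → rotate → (-1.18252,-3.13873) → ×s → (-1.25114,-3.32086) → (-1.25,-3.32)
v3: (-1,-2) → rotate → (-0.78835,-2.09249) → ×s → (-0.83409,-2.21391) → (-0.83,-2.21)
v4: (-0.5,3) → rotate → (-0.80681,2.93242) → ×s → (-0.85362,3.10257) → (-0.85,3.10)
v5: (-4.5,2) → rotate → (-4.68231,1.52512) → ×s → (-4.95401,1.61362) → (-4.95,1.61)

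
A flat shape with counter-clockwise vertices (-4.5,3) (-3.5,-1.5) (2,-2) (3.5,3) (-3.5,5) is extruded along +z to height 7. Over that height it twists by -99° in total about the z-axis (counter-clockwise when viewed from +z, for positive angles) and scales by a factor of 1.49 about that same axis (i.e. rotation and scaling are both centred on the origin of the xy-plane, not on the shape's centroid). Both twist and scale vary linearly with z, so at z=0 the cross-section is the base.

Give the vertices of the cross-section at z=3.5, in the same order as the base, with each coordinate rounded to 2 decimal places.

Cross-section at z=3.5: (-0.80,6.69) (-4.25,2.10) (-0.28,-3.51) (5.67,-0.89) (1.90,7.36)

t = z/height = 3.5/7 = 0.5
s = 1 + (scale-1)·z/height = 1 + (1.49-1)·3.5/7 = 1.245000
θ = twist·z/height = -99°·3.5/7 = -49.5000° = -0.863938 rad
cos θ = 0.649448, sin θ = -0.760406 (intermediates below are computed at full precision and shown rounded to 5 d.p.)
v1: (-4.5,3) → rotate → (-0.64130,5.37017) → ×s → (-0.79842,6.68586) → (-0.80,6.69)
v2: (-3.5,-1.5) → rotate → (-3.41368,1.68725) → ×s → (-4.25003,2.10062) → (-4.25,2.10)
v3: (2,-2) → rotate → (-0.22192,-2.81971) → ×s → (-0.27629,-3.51054) → (-0.28,-3.51)
v4: (3.5,3) → rotate → (4.55429,-0.71308) → ×s → (5.67009,-0.88778) → (5.67,-0.89)
v5: (-3.5,5) → rotate → (1.52896,5.90866) → ×s → (1.90356,7.35628) → (1.90,7.36)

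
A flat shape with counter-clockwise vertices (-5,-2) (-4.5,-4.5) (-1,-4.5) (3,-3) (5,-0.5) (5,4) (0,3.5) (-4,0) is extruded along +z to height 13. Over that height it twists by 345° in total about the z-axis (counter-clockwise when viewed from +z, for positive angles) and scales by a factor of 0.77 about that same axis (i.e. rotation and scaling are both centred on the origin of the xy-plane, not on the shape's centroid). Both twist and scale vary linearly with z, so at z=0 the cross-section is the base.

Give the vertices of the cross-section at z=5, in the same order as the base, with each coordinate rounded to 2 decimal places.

Cross-section at z=5: (4.43,-2.11) (5.80,-0.23) (3.63,2.11) (0.16,3.86) (-2.76,3.66) (-5.77,0.88) (-2.34,-2.16) (2.47,-2.68)

t = z/height = 5/13 = 0.384615
s = 1 + (scale-1)·z/height = 1 + (0.77-1)·5/13 = 0.911538
θ = twist·z/height = 345°·5/13 = 132.6923° = 2.315918 rad
cos θ = -0.678061, sin θ = 0.735006 (intermediates below are computed at full precision and shown rounded to 5 d.p.)
v1: (-5,-2) → rotate → (4.86032,-2.31891) → ×s → (4.43037,-2.11377) → (4.43,-2.11)
v2: (-4.5,-4.5) → rotate → (6.35880,-0.25625) → ×s → (5.79629,-0.23358) → (5.80,-0.23)
v3: (-1,-4.5) → rotate → (3.98559,2.31627) → ×s → (3.63302,2.11137) → (3.63,2.11)
v4: (3,-3) → rotate → (0.17083,4.23920) → ×s → (0.15572,3.86419) → (0.16,3.86)
v5: (5,-0.5) → rotate → (-3.02280,4.01406) → ×s → (-2.75540,3.65897) → (-2.76,3.66)
v6: (5,4) → rotate → (-6.33033,0.96278) → ×s → (-5.77034,0.87761) → (-5.77,0.88)
v7: (0,3.5) → rotate → (-2.57252,-2.37321) → ×s → (-2.34495,-2.16328) → (-2.34,-2.16)
v8: (-4,0) → rotate → (2.71224,-2.94002) → ×s → (2.47231,-2.67994) → (2.47,-2.68)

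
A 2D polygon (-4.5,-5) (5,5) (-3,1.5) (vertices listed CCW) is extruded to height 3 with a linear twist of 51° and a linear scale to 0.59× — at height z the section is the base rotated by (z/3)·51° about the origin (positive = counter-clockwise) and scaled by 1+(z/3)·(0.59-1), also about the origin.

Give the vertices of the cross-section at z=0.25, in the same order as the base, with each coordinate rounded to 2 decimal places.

t = z/height = 0.25/3 = 0.0833333
s = 1 + (scale-1)·z/height = 1 + (0.59-1)·0.25/3 = 0.965833
θ = twist·z/height = 51°·0.25/3 = 4.2500° = 0.074176 rad
cos θ = 0.997250, sin θ = 0.074108 (intermediates below are computed at full precision and shown rounded to 5 d.p.)
v1: (-4.5,-5) → rotate → (-4.11708,-5.31974) → ×s → (-3.97642,-5.13798) → (-3.98,-5.14)
v2: (5,5) → rotate → (4.61571,5.35679) → ×s → (4.45801,5.17377) → (4.46,5.17)
v3: (-3,1.5) → rotate → (-3.10291,1.27355) → ×s → (-2.99690,1.23004) → (-3.00,1.23)

Cross-section at z=0.25: (-3.98,-5.14) (4.46,5.17) (-3.00,1.23)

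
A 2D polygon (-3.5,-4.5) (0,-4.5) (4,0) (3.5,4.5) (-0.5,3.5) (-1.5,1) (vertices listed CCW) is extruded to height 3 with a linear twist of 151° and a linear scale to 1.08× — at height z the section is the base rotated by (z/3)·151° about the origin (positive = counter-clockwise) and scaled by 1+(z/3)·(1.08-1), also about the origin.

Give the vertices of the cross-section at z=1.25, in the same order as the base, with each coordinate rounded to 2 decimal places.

Cross-section at z=1.25: (2.49,-5.34) (4.14,-2.12) (1.88,3.68) (-2.49,5.34) (-3.46,1.19) (-1.63,-0.91)

t = z/height = 1.25/3 = 0.416667
s = 1 + (scale-1)·z/height = 1 + (1.08-1)·1.25/3 = 1.033333
θ = twist·z/height = 151°·1.25/3 = 62.9167° = 1.098103 rad
cos θ = 0.455286, sin θ = 0.890345 (intermediates below are computed at full precision and shown rounded to 5 d.p.)
v1: (-3.5,-4.5) → rotate → (2.41305,-5.16500) → ×s → (2.49349,-5.33716) → (2.49,-5.34)
v2: (0,-4.5) → rotate → (4.00655,-2.04879) → ×s → (4.14011,-2.11708) → (4.14,-2.12)
v3: (4,0) → rotate → (1.82114,3.56138) → ×s → (1.88185,3.68009) → (1.88,3.68)
v4: (3.5,4.5) → rotate → (-2.41305,5.16500) → ×s → (-2.49349,5.33716) → (-2.49,5.34)
v5: (-0.5,3.5) → rotate → (-3.34385,1.14833) → ×s → (-3.45531,1.18661) → (-3.46,1.19)
v6: (-1.5,1) → rotate → (-1.57327,-0.88023) → ×s → (-1.62572,-0.90957) → (-1.63,-0.91)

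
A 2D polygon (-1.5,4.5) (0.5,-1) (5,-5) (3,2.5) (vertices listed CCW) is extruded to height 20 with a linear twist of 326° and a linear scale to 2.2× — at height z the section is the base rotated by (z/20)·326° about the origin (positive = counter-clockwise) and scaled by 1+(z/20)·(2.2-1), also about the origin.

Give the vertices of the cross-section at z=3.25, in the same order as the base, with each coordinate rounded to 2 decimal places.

Cross-section at z=3.25: (-5.37,1.81) (1.31,-0.24) (8.37,1.17) (-0.23,4.66)

t = z/height = 3.25/20 = 0.1625
s = 1 + (scale-1)·z/height = 1 + (2.2-1)·3.25/20 = 1.195000
θ = twist·z/height = 326°·3.25/20 = 52.9750° = 0.924588 rad
cos θ = 0.602163, sin θ = 0.798373 (intermediates below are computed at full precision and shown rounded to 5 d.p.)
v1: (-1.5,4.5) → rotate → (-4.49592,1.51218) → ×s → (-5.37263,1.80705) → (-5.37,1.81)
v2: (0.5,-1) → rotate → (1.09945,-0.20298) → ×s → (1.31385,-0.24256) → (1.31,-0.24)
v3: (5,-5) → rotate → (7.00268,0.98105) → ×s → (8.36820,1.17235) → (8.37,1.17)
v4: (3,2.5) → rotate → (-0.18944,3.90053) → ×s → (-0.22638,4.66113) → (-0.23,4.66)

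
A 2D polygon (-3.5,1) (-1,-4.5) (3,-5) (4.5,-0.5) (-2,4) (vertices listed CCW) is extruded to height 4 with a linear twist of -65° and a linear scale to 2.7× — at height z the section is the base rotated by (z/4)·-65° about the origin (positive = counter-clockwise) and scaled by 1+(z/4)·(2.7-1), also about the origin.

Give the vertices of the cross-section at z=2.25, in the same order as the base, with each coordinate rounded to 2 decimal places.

t = z/height = 2.25/4 = 0.5625
s = 1 + (scale-1)·z/height = 1 + (2.7-1)·2.25/4 = 1.956250
θ = twist·z/height = -65°·2.25/4 = -36.5625° = -0.638136 rad
cos θ = 0.803208, sin θ = -0.595699 (intermediates below are computed at full precision and shown rounded to 5 d.p.)
v1: (-3.5,1) → rotate → (-2.21553,2.88816) → ×s → (-4.33412,5.64995) → (-4.33,5.65)
v2: (-1,-4.5) → rotate → (-3.48385,-3.01873) → ×s → (-6.81529,-5.90540) → (-6.82,-5.91)
v3: (3,-5) → rotate → (-0.56887,-5.80314) → ×s → (-1.11286,-11.35238) → (-1.11,-11.35)
v4: (4.5,-0.5) → rotate → (3.31658,-3.08225) → ×s → (6.48807,-6.02965) → (6.49,-6.03)
v5: (-2,4) → rotate → (0.77638,4.40423) → ×s → (1.51880,8.61577) → (1.52,8.62)

Cross-section at z=2.25: (-4.33,5.65) (-6.82,-5.91) (-1.11,-11.35) (6.49,-6.03) (1.52,8.62)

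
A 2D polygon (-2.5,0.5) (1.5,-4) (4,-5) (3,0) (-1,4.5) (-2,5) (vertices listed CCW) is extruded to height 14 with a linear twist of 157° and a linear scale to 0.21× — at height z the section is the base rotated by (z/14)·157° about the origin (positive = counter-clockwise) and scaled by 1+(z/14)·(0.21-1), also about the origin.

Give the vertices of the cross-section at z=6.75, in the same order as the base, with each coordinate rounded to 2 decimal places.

t = z/height = 6.75/14 = 0.482143
s = 1 + (scale-1)·z/height = 1 + (0.21-1)·6.75/14 = 0.619107
θ = twist·z/height = 157°·6.75/14 = 75.6964° = 1.321152 rad
cos θ = 0.247059, sin θ = 0.969000 (intermediates below are computed at full precision and shown rounded to 5 d.p.)
v1: (-2.5,0.5) → rotate → (-1.10215,-2.29897) → ×s → (-0.68235,-1.42331) → (-0.68,-1.42)
v2: (1.5,-4) → rotate → (4.24659,0.46526) → ×s → (2.62909,0.28805) → (2.63,0.29)
v3: (4,-5) → rotate → (5.83324,2.64070) → ×s → (3.61140,1.63488) → (3.61,1.63)
v4: (3,0) → rotate → (0.74118,2.90700) → ×s → (0.45887,1.79975) → (0.46,1.80)
v5: (-1,4.5) → rotate → (-4.60756,0.14277) → ×s → (-2.85257,0.08839) → (-2.85,0.09)
v6: (-2,5) → rotate → (-5.33912,-0.70270) → ×s → (-3.30549,-0.43505) → (-3.31,-0.44)

Cross-section at z=6.75: (-0.68,-1.42) (2.63,0.29) (3.61,1.63) (0.46,1.80) (-2.85,0.09) (-3.31,-0.44)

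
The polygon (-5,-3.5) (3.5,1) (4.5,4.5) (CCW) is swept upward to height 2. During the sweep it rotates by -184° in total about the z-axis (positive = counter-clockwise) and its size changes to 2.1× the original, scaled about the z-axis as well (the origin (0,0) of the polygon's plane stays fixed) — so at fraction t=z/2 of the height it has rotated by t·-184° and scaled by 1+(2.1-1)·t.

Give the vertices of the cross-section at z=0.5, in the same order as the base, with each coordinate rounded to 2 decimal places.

t = z/height = 0.5/2 = 0.25
s = 1 + (scale-1)·z/height = 1 + (2.1-1)·0.5/2 = 1.275000
θ = twist·z/height = -184°·0.5/2 = -46.0000° = -0.802851 rad
cos θ = 0.694658, sin θ = -0.719340 (intermediates below are computed at full precision and shown rounded to 5 d.p.)
v1: (-5,-3.5) → rotate → (-5.99098,1.16539) → ×s → (-7.63850,1.48588) → (-7.64,1.49)
v2: (3.5,1) → rotate → (3.15064,-1.82303) → ×s → (4.01707,-2.32436) → (4.02,-2.32)
v3: (4.5,4.5) → rotate → (6.36299,-0.11107) → ×s → (8.11281,-0.14161) → (8.11,-0.14)

Cross-section at z=0.5: (-7.64,1.49) (4.02,-2.32) (8.11,-0.14)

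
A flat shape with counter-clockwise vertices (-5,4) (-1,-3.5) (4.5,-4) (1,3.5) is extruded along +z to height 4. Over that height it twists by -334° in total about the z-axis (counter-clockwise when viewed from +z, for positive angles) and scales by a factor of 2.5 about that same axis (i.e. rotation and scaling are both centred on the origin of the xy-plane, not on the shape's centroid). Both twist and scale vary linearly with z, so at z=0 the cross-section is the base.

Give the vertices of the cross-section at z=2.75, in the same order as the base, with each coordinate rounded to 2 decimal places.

Cross-section at z=2.75: (0.39,-13.00) (6.73,3.06) (0.27,12.23) (-6.73,-3.06)

t = z/height = 2.75/4 = 0.6875
s = 1 + (scale-1)·z/height = 1 + (2.5-1)·2.75/4 = 2.031250
θ = twist·z/height = -334°·2.75/4 = -229.6250° = -4.007712 rad
cos θ = -0.647788, sin θ = 0.761821 (intermediates below are computed at full precision and shown rounded to 5 d.p.)
v1: (-5,4) → rotate → (0.19165,-6.40026) → ×s → (0.38930,-13.00052) → (0.39,-13.00)
v2: (-1,-3.5) → rotate → (3.31416,1.50544) → ×s → (6.73189,3.05792) → (6.73,3.06)
v3: (4.5,-4) → rotate → (0.13224,6.01934) → ×s → (0.26861,12.22679) → (0.27,12.23)
v4: (1,3.5) → rotate → (-3.31416,-1.50544) → ×s → (-6.73189,-3.05792) → (-6.73,-3.06)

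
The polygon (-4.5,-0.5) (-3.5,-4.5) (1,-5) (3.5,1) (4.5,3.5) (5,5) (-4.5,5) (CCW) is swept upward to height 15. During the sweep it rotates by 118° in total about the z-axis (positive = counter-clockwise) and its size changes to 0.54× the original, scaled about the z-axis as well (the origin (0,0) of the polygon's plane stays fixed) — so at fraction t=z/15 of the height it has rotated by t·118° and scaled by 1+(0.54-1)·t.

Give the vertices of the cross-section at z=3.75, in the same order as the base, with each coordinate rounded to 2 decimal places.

Cross-section at z=3.75: (-3.25,-2.35) (-0.73,-4.99) (2.95,-3.42) (2.26,2.30) (1.94,4.66) (1.67,6.03) (-5.65,1.89)

t = z/height = 3.75/15 = 0.25
s = 1 + (scale-1)·z/height = 1 + (0.54-1)·3.75/15 = 0.885000
θ = twist·z/height = 118°·3.75/15 = 29.5000° = 0.514872 rad
cos θ = 0.870356, sin θ = 0.492424 (intermediates below are computed at full precision and shown rounded to 5 d.p.)
v1: (-4.5,-0.5) → rotate → (-3.67039,-2.65108) → ×s → (-3.24829,-2.34621) → (-3.25,-2.35)
v2: (-3.5,-4.5) → rotate → (-0.83034,-5.64008) → ×s → (-0.73485,-4.99147) → (-0.73,-4.99)
v3: (1,-5) → rotate → (3.33247,-3.85935) → ×s → (2.94924,-3.41553) → (2.95,-3.42)
v4: (3.5,1) → rotate → (2.55382,2.59384) → ×s → (2.26013,2.29555) → (2.26,2.30)
v5: (4.5,3.5) → rotate → (2.19312,5.26215) → ×s → (1.94091,4.65700) → (1.94,4.66)
v6: (5,5) → rotate → (1.88966,6.81390) → ×s → (1.67235,6.03030) → (1.67,6.03)
v7: (-4.5,5) → rotate → (-6.37872,2.13587) → ×s → (-5.64517,1.89025) → (-5.65,1.89)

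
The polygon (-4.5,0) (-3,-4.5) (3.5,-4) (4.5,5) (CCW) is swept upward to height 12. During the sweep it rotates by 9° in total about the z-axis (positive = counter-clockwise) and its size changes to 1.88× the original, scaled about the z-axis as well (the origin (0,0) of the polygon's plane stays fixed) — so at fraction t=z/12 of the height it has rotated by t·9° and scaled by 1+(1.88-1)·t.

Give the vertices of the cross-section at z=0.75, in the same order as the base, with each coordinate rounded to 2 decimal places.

t = z/height = 0.75/12 = 0.0625
s = 1 + (scale-1)·z/height = 1 + (1.88-1)·0.75/12 = 1.055000
θ = twist·z/height = 9°·0.75/12 = 0.5625° = 0.009817 rad
cos θ = 0.999952, sin θ = 0.009817 (intermediates below are computed at full precision and shown rounded to 5 d.p.)
v1: (-4.5,0) → rotate → (-4.49978,-0.04418) → ×s → (-4.74727,-0.04661) → (-4.75,-0.05)
v2: (-3,-4.5) → rotate → (-2.95568,-4.52924) → ×s → (-3.11824,-4.77834) → (-3.12,-4.78)
v3: (3.5,-4) → rotate → (3.53910,-3.96545) → ×s → (3.73375,-4.18355) → (3.73,-4.18)
v4: (4.5,5) → rotate → (4.45070,5.04394) → ×s → (4.69548,5.32135) → (4.70,5.32)

Cross-section at z=0.75: (-4.75,-0.05) (-3.12,-4.78) (3.73,-4.18) (4.70,5.32)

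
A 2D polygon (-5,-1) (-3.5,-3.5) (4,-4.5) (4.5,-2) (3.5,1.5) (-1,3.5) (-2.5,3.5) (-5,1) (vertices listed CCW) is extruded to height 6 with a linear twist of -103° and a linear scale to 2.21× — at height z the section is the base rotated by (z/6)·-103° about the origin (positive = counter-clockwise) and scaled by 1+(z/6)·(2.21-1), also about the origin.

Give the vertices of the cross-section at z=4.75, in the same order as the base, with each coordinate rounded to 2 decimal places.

t = z/height = 4.75/6 = 0.791667
s = 1 + (scale-1)·z/height = 1 + (2.21-1)·4.75/6 = 1.957917
θ = twist·z/height = -103°·4.75/6 = -81.5417° = -1.423171 rad
cos θ = 0.147090, sin θ = -0.989123 (intermediates below are computed at full precision and shown rounded to 5 d.p.)
v1: (-5,-1) → rotate → (-1.72457,4.79853) → ×s → (-3.37657,9.39511) → (-3.38,9.40)
v2: (-3.5,-3.5) → rotate → (-3.97675,2.94712) → ×s → (-7.78614,5.77021) → (-7.79,5.77)
v3: (4,-4.5) → rotate → (-3.86269,-4.61840) → ×s → (-7.56283,-9.04244) → (-7.56,-9.04)
v4: (4.5,-2) → rotate → (-1.31634,-4.74523) → ×s → (-2.57729,-9.29077) → (-2.58,-9.29)
v5: (3.5,1.5) → rotate → (1.99850,-3.24130) → ×s → (3.91290,-6.34619) → (3.91,-6.35)
v6: (-1,3.5) → rotate → (3.31484,1.50394) → ×s → (6.49018,2.94459) → (6.49,2.94)
v7: (-2.5,3.5) → rotate → (3.09421,2.98762) → ×s → (6.05820,5.84952) → (6.06,5.85)
v8: (-5,1) → rotate → (0.25367,5.09271) → ×s → (0.49667,9.97109) → (0.50,9.97)

Cross-section at z=4.75: (-3.38,9.40) (-7.79,5.77) (-7.56,-9.04) (-2.58,-9.29) (3.91,-6.35) (6.49,2.94) (6.06,5.85) (0.50,9.97)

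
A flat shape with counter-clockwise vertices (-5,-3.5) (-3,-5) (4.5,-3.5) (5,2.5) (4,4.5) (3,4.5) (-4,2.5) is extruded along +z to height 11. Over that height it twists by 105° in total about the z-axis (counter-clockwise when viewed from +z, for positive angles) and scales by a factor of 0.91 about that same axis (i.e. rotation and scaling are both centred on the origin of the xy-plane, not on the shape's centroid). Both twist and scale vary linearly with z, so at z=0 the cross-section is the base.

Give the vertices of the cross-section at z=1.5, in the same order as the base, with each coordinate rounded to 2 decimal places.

t = z/height = 1.5/11 = 0.136364
s = 1 + (scale-1)·z/height = 1 + (0.91-1)·1.5/11 = 0.987727
θ = twist·z/height = 105°·1.5/11 = 14.3182° = 0.249899 rad
cos θ = 0.968937, sin θ = 0.247307 (intermediates below are computed at full precision and shown rounded to 5 d.p.)
v1: (-5,-3.5) → rotate → (-3.97911,-4.62781) → ×s → (-3.93028,-4.57102) → (-3.93,-4.57)
v2: (-3,-5) → rotate → (-1.67028,-5.58661) → ×s → (-1.64978,-5.51804) → (-1.65,-5.52)
v3: (4.5,-3.5) → rotate → (5.22579,-2.27840) → ×s → (5.16166,-2.25044) → (5.16,-2.25)
v4: (5,2.5) → rotate → (4.22642,3.65888) → ×s → (4.17455,3.61397) → (4.17,3.61)
v5: (4,4.5) → rotate → (2.76287,5.34944) → ×s → (2.72896,5.28379) → (2.73,5.28)
v6: (3,4.5) → rotate → (1.79393,5.10214) → ×s → (1.77192,5.03952) → (1.77,5.04)
v7: (-4,2.5) → rotate → (-4.49402,1.43312) → ×s → (-4.43886,1.41553) → (-4.44,1.42)

Cross-section at z=1.5: (-3.93,-4.57) (-1.65,-5.52) (5.16,-2.25) (4.17,3.61) (2.73,5.28) (1.77,5.04) (-4.44,1.42)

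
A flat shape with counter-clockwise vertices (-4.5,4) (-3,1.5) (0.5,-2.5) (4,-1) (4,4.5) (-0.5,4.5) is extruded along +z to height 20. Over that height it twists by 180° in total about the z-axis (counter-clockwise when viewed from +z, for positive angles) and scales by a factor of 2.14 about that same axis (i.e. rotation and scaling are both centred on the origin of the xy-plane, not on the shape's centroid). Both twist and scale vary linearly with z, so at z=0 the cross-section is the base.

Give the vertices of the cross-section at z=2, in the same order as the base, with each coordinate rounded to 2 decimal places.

t = z/height = 2/20 = 0.1
s = 1 + (scale-1)·z/height = 1 + (2.14-1)·2/20 = 1.114000
θ = twist·z/height = 180°·2/20 = 18.0000° = 0.314159 rad
cos θ = 0.951057, sin θ = 0.309017 (intermediates below are computed at full precision and shown rounded to 5 d.p.)
v1: (-4.5,4) → rotate → (-5.51582,2.41365) → ×s → (-6.14463,2.68881) → (-6.14,2.69)
v2: (-3,1.5) → rotate → (-3.31670,0.49953) → ×s → (-3.69480,0.55648) → (-3.69,0.56)
v3: (0.5,-2.5) → rotate → (1.24807,-2.22313) → ×s → (1.39035,-2.47657) → (1.39,-2.48)
v4: (4,-1) → rotate → (4.11324,0.28501) → ×s → (4.58215,0.31750) → (4.58,0.32)
v5: (4,4.5) → rotate → (2.41365,5.51582) → ×s → (2.68881,6.14463) → (2.69,6.14)
v6: (-0.5,4.5) → rotate → (-1.86610,4.12525) → ×s → (-2.07884,4.59552) → (-2.08,4.60)

Cross-section at z=2: (-6.14,2.69) (-3.69,0.56) (1.39,-2.48) (4.58,0.32) (2.69,6.14) (-2.08,4.60)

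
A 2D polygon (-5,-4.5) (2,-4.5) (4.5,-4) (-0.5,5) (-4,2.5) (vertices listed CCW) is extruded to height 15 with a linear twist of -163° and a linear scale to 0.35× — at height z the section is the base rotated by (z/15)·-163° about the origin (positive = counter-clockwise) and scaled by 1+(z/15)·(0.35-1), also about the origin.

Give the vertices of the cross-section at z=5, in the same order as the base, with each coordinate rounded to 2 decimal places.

t = z/height = 5/15 = 0.333333
s = 1 + (scale-1)·z/height = 1 + (0.35-1)·5/15 = 0.783333
θ = twist·z/height = -163°·5/15 = -54.3333° = -0.948296 rad
cos θ = 0.583069, sin θ = -0.812423 (intermediates below are computed at full precision and shown rounded to 5 d.p.)
v1: (-5,-4.5) → rotate → (-6.57125,1.43831) → ×s → (-5.14748,1.12667) → (-5.15,1.13)
v2: (2,-4.5) → rotate → (-2.48977,-4.24865) → ×s → (-1.95032,-3.32811) → (-1.95,-3.33)
v3: (4.5,-4) → rotate → (-0.62588,-5.98818) → ×s → (-0.49027,-4.69074) → (-0.49,-4.69)
v4: (-0.5,5) → rotate → (3.77058,3.32155) → ×s → (2.95362,2.60188) → (2.95,2.60)
v5: (-4,2.5) → rotate → (-0.30122,4.70736) → ×s → (-0.23595,3.68743) → (-0.24,3.69)

Cross-section at z=5: (-5.15,1.13) (-1.95,-3.33) (-0.49,-4.69) (2.95,2.60) (-0.24,3.69)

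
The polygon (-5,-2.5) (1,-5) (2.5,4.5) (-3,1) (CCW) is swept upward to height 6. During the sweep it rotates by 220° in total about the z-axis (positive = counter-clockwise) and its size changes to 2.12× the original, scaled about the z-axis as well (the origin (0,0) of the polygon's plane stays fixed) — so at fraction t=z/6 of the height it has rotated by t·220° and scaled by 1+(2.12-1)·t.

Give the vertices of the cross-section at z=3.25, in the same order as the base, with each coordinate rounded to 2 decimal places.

Cross-section at z=3.25: (7.42,-5.06) (6.23,5.32) (-8.27,-0.02) (0.95,-4.99)

t = z/height = 3.25/6 = 0.541667
s = 1 + (scale-1)·z/height = 1 + (2.12-1)·3.25/6 = 1.606667
θ = twist·z/height = 220°·3.25/6 = 119.1667° = 2.079851 rad
cos θ = -0.487352, sin θ = 0.873206 (intermediates below are computed at full precision and shown rounded to 5 d.p.)
v1: (-5,-2.5) → rotate → (4.61977,-3.14765) → ×s → (7.42244,-5.05722) → (7.42,-5.06)
v2: (1,-5) → rotate → (3.87868,3.30996) → ×s → (6.23174,5.31801) → (6.23,5.32)
v3: (2.5,4.5) → rotate → (-5.14781,-0.01007) → ×s → (-8.27081,-0.01618) → (-8.27,-0.02)
v4: (-3,1) → rotate → (0.58885,-3.10697) → ×s → (0.94608,-4.99186) → (0.95,-4.99)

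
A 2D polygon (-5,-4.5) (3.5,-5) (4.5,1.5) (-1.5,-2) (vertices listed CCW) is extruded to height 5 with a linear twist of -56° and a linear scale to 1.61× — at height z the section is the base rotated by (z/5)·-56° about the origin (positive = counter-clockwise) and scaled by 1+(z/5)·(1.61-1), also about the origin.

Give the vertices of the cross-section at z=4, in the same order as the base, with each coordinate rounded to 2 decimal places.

t = z/height = 4/5 = 0.8
s = 1 + (scale-1)·z/height = 1 + (1.61-1)·4/5 = 1.488000
θ = twist·z/height = -56°·4/5 = -44.8000° = -0.781908 rad
cos θ = 0.709571, sin θ = -0.704634 (intermediates below are computed at full precision and shown rounded to 5 d.p.)
v1: (-5,-4.5) → rotate → (-6.71871,0.33010) → ×s → (-9.99744,0.49119) → (-10.00,0.49)
v2: (3.5,-5) → rotate → (-1.03967,-6.01407) → ×s → (-1.54703,-8.94894) → (-1.55,-8.95)
v3: (4.5,1.5) → rotate → (4.25002,-2.10650) → ×s → (6.32403,-3.13447) → (6.32,-3.13)
v4: (-1.5,-2) → rotate → (-2.47362,-0.36219) → ×s → (-3.68075,-0.53894) → (-3.68,-0.54)

Cross-section at z=4: (-10.00,0.49) (-1.55,-8.95) (6.32,-3.13) (-3.68,-0.54)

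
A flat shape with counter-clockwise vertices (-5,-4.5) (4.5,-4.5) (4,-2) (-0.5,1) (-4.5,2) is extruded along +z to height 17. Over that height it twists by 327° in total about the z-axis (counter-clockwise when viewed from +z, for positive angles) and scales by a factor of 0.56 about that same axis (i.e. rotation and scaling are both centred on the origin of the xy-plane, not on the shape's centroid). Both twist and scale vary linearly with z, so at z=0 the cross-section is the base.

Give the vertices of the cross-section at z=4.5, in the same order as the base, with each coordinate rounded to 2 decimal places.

t = z/height = 4.5/17 = 0.264706
s = 1 + (scale-1)·z/height = 1 + (0.56-1)·4.5/17 = 0.883529
θ = twist·z/height = 327°·4.5/17 = 86.5588° = 1.510736 rad
cos θ = 0.060024, sin θ = 0.998197 (intermediates below are computed at full precision and shown rounded to 5 d.p.)
v1: (-5,-4.5) → rotate → (4.19177,-5.26109) → ×s → (3.70355,-4.64833) → (3.70,-4.65)
v2: (4.5,-4.5) → rotate → (4.76199,4.22178) → ×s → (4.20736,3.73007) → (4.21,3.73)
v3: (4,-2) → rotate → (2.23649,3.87274) → ×s → (1.97600,3.42168) → (1.98,3.42)
v4: (-0.5,1) → rotate → (-1.02821,-0.43907) → ×s → (-0.90845,-0.38794) → (-0.91,-0.39)
v5: (-4.5,2) → rotate → (-2.26650,-4.37184) → ×s → (-2.00252,-3.86265) → (-2.00,-3.86)

Cross-section at z=4.5: (3.70,-4.65) (4.21,3.73) (1.98,3.42) (-0.91,-0.39) (-2.00,-3.86)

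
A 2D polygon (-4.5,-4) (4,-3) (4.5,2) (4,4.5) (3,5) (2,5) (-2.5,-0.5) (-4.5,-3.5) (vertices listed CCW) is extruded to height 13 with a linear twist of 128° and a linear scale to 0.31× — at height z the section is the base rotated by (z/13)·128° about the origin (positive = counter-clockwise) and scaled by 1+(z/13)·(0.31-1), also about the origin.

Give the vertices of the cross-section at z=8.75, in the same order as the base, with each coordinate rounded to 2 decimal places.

t = z/height = 8.75/13 = 0.673077
s = 1 + (scale-1)·z/height = 1 + (0.31-1)·8.75/13 = 0.535577
θ = twist·z/height = 128°·8.75/13 = 86.1538° = 1.503668 rad
cos θ = 0.067078, sin θ = 0.997748 (intermediates below are computed at full precision and shown rounded to 5 d.p.)
v1: (-4.5,-4) → rotate → (3.68914,-4.75818) → ×s → (1.97582,-2.54837) → (1.98,-2.55)
v2: (4,-3) → rotate → (3.26155,3.78976) → ×s → (1.74681,2.02971) → (1.75,2.03)
v3: (4.5,2) → rotate → (-1.69365,4.62402) → ×s → (-0.90708,2.47652) → (-0.91,2.48)
v4: (4,4.5) → rotate → (-4.22155,4.29284) → ×s → (-2.26097,2.29915) → (-2.26,2.30)
v5: (3,5) → rotate → (-4.78751,3.32863) → ×s → (-2.56408,1.78274) → (-2.56,1.78)
v6: (2,5) → rotate → (-4.85458,2.33088) → ×s → (-2.60000,1.24837) → (-2.60,1.25)
v7: (-2.5,-0.5) → rotate → (0.33118,-2.52791) → ×s → (0.17737,-1.35389) → (0.18,-1.35)
v8: (-4.5,-3.5) → rotate → (3.19027,-4.72464) → ×s → (1.70863,-2.53041) → (1.71,-2.53)

Cross-section at z=8.75: (1.98,-2.55) (1.75,2.03) (-0.91,2.48) (-2.26,2.30) (-2.56,1.78) (-2.60,1.25) (0.18,-1.35) (1.71,-2.53)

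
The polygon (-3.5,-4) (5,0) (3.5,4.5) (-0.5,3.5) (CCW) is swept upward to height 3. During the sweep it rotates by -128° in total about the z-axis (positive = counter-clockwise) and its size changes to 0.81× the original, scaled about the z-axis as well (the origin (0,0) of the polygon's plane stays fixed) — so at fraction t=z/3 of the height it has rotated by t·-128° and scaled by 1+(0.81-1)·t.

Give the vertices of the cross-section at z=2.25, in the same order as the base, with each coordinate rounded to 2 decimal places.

t = z/height = 2.25/3 = 0.75
s = 1 + (scale-1)·z/height = 1 + (0.81-1)·2.25/3 = 0.857500
θ = twist·z/height = -128°·2.25/3 = -96.0000° = -1.675516 rad
cos θ = -0.104528, sin θ = -0.994522 (intermediates below are computed at full precision and shown rounded to 5 d.p.)
v1: (-3.5,-4) → rotate → (-3.61224,3.89894) → ×s → (-3.09749,3.34334) → (-3.10,3.34)
v2: (5,0) → rotate → (-0.52264,-4.97261) → ×s → (-0.44817,-4.26401) → (-0.45,-4.26)
v3: (3.5,4.5) → rotate → (4.10950,-3.95120) → ×s → (3.52390,-3.38816) → (3.52,-3.39)
v4: (-0.5,3.5) → rotate → (3.53309,0.13141) → ×s → (3.02963,0.11269) → (3.03,0.11)

Cross-section at z=2.25: (-3.10,3.34) (-0.45,-4.26) (3.52,-3.39) (3.03,0.11)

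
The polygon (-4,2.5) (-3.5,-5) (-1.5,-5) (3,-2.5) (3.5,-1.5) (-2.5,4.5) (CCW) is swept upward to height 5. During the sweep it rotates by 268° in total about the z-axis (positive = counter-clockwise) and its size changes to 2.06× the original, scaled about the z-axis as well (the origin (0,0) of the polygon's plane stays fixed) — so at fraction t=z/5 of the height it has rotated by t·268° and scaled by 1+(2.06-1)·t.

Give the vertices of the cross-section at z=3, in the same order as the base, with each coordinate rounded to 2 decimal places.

t = z/height = 3/5 = 0.6
s = 1 + (scale-1)·z/height = 1 + (2.06-1)·3/5 = 1.636000
θ = twist·z/height = 268°·3/5 = 160.8000° = 2.806489 rad
cos θ = -0.944376, sin θ = 0.328867 (intermediates below are computed at full precision and shown rounded to 5 d.p.)
v1: (-4,2.5) → rotate → (2.95534,-3.67641) → ×s → (4.83493,-6.01460) → (4.83,-6.01)
v2: (-3.5,-5) → rotate → (4.94965,3.57085) → ×s → (8.09763,5.84191) → (8.10,5.84)
v3: (-1.5,-5) → rotate → (3.06090,4.22858) → ×s → (5.00763,6.91796) → (5.01,6.92)
v4: (3,-2.5) → rotate → (-2.01096,3.34754) → ×s → (-3.28993,5.47658) → (-3.29,5.48)
v5: (3.5,-1.5) → rotate → (-2.81202,2.56760) → ×s → (-4.60046,4.20059) → (-4.60,4.20)
v6: (-2.5,4.5) → rotate → (0.88104,-5.07186) → ×s → (1.44138,-8.29756) → (1.44,-8.30)

Cross-section at z=3: (4.83,-6.01) (8.10,5.84) (5.01,6.92) (-3.29,5.48) (-4.60,4.20) (1.44,-8.30)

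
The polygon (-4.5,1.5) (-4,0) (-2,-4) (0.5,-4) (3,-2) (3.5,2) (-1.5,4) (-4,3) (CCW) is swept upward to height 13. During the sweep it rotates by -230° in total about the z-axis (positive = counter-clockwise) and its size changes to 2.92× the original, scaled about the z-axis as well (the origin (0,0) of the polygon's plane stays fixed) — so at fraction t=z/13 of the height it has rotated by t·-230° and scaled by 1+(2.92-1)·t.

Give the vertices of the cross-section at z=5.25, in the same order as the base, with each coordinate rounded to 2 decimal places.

Cross-section at z=5.25: (3.06,7.85) (0.36,7.09) (-6.91,3.90) (-7.14,-0.53) (-3.81,-5.14) (3.23,-6.38) (7.23,2.30) (5.68,6.82)

t = z/height = 5.25/13 = 0.403846
s = 1 + (scale-1)·z/height = 1 + (2.92-1)·5.25/13 = 1.775385
θ = twist·z/height = -230°·5.25/13 = -92.8846° = -1.621142 rad
cos θ = -0.050325, sin θ = -0.998733 (intermediates below are computed at full precision and shown rounded to 5 d.p.)
v1: (-4.5,1.5) → rotate → (1.72456,4.41881) → ×s → (3.06176,7.84509) → (3.06,7.85)
v2: (-4,0) → rotate → (0.20130,3.99493) → ×s → (0.35738,7.09254) → (0.36,7.09)
v3: (-2,-4) → rotate → (-3.89428,2.19876) → ×s → (-6.91385,3.90365) → (-6.91,3.90)
v4: (0.5,-4) → rotate → (-4.02009,-0.29807) → ×s → (-7.13721,-0.52918) → (-7.14,-0.53)
v5: (3,-2) → rotate → (-2.14844,-2.89555) → ×s → (-3.81431,-5.14071) → (-3.81,-5.14)
v6: (3.5,2) → rotate → (1.82133,-3.59621) → ×s → (3.23356,-6.38466) → (3.23,-6.38)
v7: (-1.5,4) → rotate → (4.07042,1.29680) → ×s → (7.22656,2.30232) → (7.23,2.30)
v8: (-4,3) → rotate → (3.19750,3.84396) → ×s → (5.67679,6.82450) → (5.68,6.82)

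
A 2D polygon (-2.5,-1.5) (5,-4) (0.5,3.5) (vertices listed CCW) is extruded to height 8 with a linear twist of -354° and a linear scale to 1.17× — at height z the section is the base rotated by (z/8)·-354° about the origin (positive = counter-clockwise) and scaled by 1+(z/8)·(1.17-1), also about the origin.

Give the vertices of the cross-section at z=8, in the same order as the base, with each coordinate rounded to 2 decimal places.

Cross-section at z=8: (-2.73,-2.05) (6.31,-4.04) (0.15,4.13)

t = z/height = 8/8 = 1
s = 1 + (scale-1)·z/height = 1 + (1.17-1)·8/8 = 1.170000
θ = twist·z/height = -354°·8/8 = -354.0000° = -6.178466 rad
cos θ = 0.994522, sin θ = 0.104528 (intermediates below are computed at full precision and shown rounded to 5 d.p.)
v1: (-2.5,-1.5) → rotate → (-2.32951,-1.75310) → ×s → (-2.72553,-2.05113) → (-2.73,-2.05)
v2: (5,-4) → rotate → (5.39072,-3.45545) → ×s → (6.30715,-4.04287) → (6.31,-4.04)
v3: (0.5,3.5) → rotate → (0.13141,3.53309) → ×s → (0.15375,4.13372) → (0.15,4.13)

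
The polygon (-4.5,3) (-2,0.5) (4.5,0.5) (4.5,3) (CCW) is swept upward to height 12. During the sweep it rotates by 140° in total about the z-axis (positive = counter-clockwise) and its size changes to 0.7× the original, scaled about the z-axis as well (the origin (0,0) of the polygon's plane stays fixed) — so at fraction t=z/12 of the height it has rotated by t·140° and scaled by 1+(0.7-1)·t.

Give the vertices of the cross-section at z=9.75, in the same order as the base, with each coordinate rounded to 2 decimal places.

t = z/height = 9.75/12 = 0.8125
s = 1 + (scale-1)·z/height = 1 + (0.7-1)·9.75/12 = 0.756250
θ = twist·z/height = 140°·9.75/12 = 113.7500° = 1.985312 rad
cos θ = -0.402747, sin θ = 0.915311 (intermediates below are computed at full precision and shown rounded to 5 d.p.)
v1: (-4.5,3) → rotate → (-0.93357,-5.32714) → ×s → (-0.70602,-4.02865) → (-0.71,-4.03)
v2: (-2,0.5) → rotate → (0.34784,-2.03200) → ×s → (0.26305,-1.53670) → (0.26,-1.54)
v3: (4.5,0.5) → rotate → (-2.27002,3.91753) → ×s → (-1.71670,2.96263) → (-1.72,2.96)
v4: (4.5,3) → rotate → (-4.55829,2.91066) → ×s → (-3.44721,2.20119) → (-3.45,2.20)

Cross-section at z=9.75: (-0.71,-4.03) (0.26,-1.54) (-1.72,2.96) (-3.45,2.20)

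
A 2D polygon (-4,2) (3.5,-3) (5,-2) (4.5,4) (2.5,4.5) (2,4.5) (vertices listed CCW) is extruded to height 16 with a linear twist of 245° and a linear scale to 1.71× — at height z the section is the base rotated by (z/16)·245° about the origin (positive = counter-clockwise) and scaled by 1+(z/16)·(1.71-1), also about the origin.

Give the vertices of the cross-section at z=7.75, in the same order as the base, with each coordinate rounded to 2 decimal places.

t = z/height = 7.75/16 = 0.484375
s = 1 + (scale-1)·z/height = 1 + (1.71-1)·7.75/16 = 1.343906
θ = twist·z/height = 245°·7.75/16 = 118.6719° = 2.071215 rad
cos θ = -0.479793, sin θ = 0.877382 (intermediates below are computed at full precision and shown rounded to 5 d.p.)
v1: (-4,2) → rotate → (0.16441,-4.46911) → ×s → (0.22095,-6.00607) → (0.22,-6.01)
v2: (3.5,-3) → rotate → (0.95287,4.51021) → ×s → (1.28057,6.06131) → (1.28,6.06)
v3: (5,-2) → rotate → (-0.64420,5.34649) → ×s → (-0.86575,7.18519) → (-0.87,7.19)
v4: (4.5,4) → rotate → (-5.66860,2.02905) → ×s → (-7.61806,2.72685) → (-7.62,2.73)
v5: (2.5,4.5) → rotate → (-5.14770,0.03439) → ×s → (-6.91803,0.04621) → (-6.92,0.05)
v6: (2,4.5) → rotate → (-4.90780,-0.40430) → ×s → (-6.59563,-0.54335) → (-6.60,-0.54)

Cross-section at z=7.75: (0.22,-6.01) (1.28,6.06) (-0.87,7.19) (-7.62,2.73) (-6.92,0.05) (-6.60,-0.54)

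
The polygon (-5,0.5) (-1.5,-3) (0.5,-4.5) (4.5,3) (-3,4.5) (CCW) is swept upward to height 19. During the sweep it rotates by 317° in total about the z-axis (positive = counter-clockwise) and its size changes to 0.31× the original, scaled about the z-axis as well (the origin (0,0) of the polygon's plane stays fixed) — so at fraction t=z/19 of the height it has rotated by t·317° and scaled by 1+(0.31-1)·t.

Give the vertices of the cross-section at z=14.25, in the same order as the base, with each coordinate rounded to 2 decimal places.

t = z/height = 14.25/19 = 0.75
s = 1 + (scale-1)·z/height = 1 + (0.31-1)·14.25/19 = 0.482500
θ = twist·z/height = 317°·14.25/19 = 237.7500° = 4.149520 rad
cos θ = -0.533615, sin θ = -0.845728 (intermediates below are computed at full precision and shown rounded to 5 d.p.)
v1: (-5,0.5) → rotate → (3.09094,3.96183) → ×s → (1.49138,1.91158) → (1.49,1.91)
v2: (-1.5,-3) → rotate → (-1.73676,2.86944) → ×s → (-0.83799,1.38450) → (-0.84,1.38)
v3: (0.5,-4.5) → rotate → (-4.07258,1.97840) → ×s → (-1.96502,0.95458) → (-1.97,0.95)
v4: (4.5,3) → rotate → (0.13592,-5.40662) → ×s → (0.06558,-2.60869) → (0.07,-2.61)
v5: (-3,4.5) → rotate → (5.40662,0.13592) → ×s → (2.60869,0.06558) → (2.61,0.07)

Cross-section at z=14.25: (1.49,1.91) (-0.84,1.38) (-1.97,0.95) (0.07,-2.61) (2.61,0.07)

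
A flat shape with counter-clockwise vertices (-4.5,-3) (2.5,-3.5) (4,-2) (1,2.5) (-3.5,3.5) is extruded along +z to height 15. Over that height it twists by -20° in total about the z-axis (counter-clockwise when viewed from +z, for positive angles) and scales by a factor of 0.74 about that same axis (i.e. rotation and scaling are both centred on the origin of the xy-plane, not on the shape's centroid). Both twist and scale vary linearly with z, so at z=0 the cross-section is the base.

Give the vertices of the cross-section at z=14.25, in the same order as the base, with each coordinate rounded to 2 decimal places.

Cross-section at z=14.25: (-3.94,-1.03) (0.92,-3.10) (2.36,-2.40) (1.32,1.53) (-1.63,3.35)

t = z/height = 14.25/15 = 0.95
s = 1 + (scale-1)·z/height = 1 + (0.74-1)·14.25/15 = 0.753000
θ = twist·z/height = -20°·14.25/15 = -19.0000° = -0.331613 rad
cos θ = 0.945519, sin θ = -0.325568 (intermediates below are computed at full precision and shown rounded to 5 d.p.)
v1: (-4.5,-3) → rotate → (-5.23154,-1.37150) → ×s → (-3.93935,-1.03274) → (-3.94,-1.03)
v2: (2.5,-3.5) → rotate → (1.22431,-4.12324) → ×s → (0.92190,-3.10480) → (0.92,-3.10)
v3: (4,-2) → rotate → (3.13094,-3.19331) → ×s → (2.35760,-2.40456) → (2.36,-2.40)
v4: (1,2.5) → rotate → (1.75944,2.03823) → ×s → (1.32486,1.53479) → (1.32,1.53)
v5: (-3.5,3.5) → rotate → (-2.16983,4.44880) → ×s → (-1.63388,3.34995) → (-1.63,3.35)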